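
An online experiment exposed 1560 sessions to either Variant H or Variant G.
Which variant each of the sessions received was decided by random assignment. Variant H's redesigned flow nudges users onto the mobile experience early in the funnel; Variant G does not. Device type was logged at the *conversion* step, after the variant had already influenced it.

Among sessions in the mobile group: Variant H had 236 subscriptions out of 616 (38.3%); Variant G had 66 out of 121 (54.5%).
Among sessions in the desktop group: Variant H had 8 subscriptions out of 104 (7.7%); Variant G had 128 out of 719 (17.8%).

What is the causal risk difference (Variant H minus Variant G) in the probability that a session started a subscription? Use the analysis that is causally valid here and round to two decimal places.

+0.11

Variant G is higher inside every device type stratum but Variant H is higher in aggregate. Whether to stratify depends on how device type relates to the variant.
Device type here is a post-treatment variable shaped by the variant; conditioning on it would introduce bias rather than remove it. The overall comparison is the causal one.
The causal difference is the pooled difference: 0.339 − 0.231 = +0.108.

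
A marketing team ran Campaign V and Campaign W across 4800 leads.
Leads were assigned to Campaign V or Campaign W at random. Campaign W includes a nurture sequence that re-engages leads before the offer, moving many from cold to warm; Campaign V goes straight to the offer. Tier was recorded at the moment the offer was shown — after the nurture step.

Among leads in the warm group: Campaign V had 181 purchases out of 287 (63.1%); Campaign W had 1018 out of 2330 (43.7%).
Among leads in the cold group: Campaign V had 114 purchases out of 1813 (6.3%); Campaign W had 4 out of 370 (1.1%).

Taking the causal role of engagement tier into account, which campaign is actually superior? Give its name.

The engagement tier-specific comparison favours Campaign V throughout, but the pooled figures favour Campaign W. The question is whether to condition on engagement tier.
Because the campaign influences engagement tier, engagement tier is a post-treatment mediator, not a confounder. Stratifying on it would bias the estimate; the causal effect is the crude pooled difference.
Pooled: Campaign V 14.0% vs Campaign W 37.9%; Campaign W is higher overall.

Campaign W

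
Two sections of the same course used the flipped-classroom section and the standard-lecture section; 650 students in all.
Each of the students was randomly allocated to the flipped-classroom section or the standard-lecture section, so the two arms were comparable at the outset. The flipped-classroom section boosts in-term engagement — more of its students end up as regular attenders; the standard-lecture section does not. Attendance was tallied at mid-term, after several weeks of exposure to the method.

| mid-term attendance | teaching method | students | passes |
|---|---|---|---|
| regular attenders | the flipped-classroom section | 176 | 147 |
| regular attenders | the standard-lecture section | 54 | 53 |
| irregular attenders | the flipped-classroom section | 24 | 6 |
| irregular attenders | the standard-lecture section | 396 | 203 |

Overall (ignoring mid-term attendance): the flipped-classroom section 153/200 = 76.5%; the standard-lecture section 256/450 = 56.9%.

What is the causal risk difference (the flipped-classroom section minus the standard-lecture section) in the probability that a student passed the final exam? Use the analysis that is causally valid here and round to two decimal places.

+0.20

The mid-term attendance-specific comparison favours the standard-lecture section throughout, but the pooled figures favour the flipped-classroom section. The question is whether to condition on mid-term attendance.
The distribution of mid-term attendance is itself part of what the teaching method does — it is an intermediate outcome. Holding it fixed would remove that part of the effect; the total effect is the pooled difference.
The causal difference is the pooled difference: 0.765 − 0.569 = +0.196.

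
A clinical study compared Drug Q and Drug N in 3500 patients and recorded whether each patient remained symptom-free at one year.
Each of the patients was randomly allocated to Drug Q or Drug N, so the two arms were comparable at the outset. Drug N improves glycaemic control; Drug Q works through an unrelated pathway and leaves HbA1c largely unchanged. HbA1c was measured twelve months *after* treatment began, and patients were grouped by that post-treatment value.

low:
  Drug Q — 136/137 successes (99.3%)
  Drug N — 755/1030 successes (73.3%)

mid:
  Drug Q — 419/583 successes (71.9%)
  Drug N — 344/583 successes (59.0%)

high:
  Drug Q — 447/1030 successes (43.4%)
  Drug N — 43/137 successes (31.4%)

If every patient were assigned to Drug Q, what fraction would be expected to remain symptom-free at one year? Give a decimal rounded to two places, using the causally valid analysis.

The distribution of HbA1c is itself part of what the drug does — it is an intermediate outcome. Holding it fixed would remove that part of the effect; the total effect is the pooled difference.
So P(outcome | do(Drug Q)) is just the pooled rate for Drug Q: 1002/1750 = 0.573.

0.57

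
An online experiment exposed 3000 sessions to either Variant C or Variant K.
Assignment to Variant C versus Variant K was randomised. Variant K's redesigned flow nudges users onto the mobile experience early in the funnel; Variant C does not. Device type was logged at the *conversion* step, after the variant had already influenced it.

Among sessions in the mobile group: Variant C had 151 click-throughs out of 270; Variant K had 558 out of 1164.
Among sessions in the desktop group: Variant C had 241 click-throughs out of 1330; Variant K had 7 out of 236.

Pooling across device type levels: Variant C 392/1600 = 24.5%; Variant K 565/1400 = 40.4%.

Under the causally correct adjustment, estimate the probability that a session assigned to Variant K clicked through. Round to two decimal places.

Device type lies on the pathway variant → device type → outcome, so adjusting for it blocks the indirect effect. For the total causal effect of variant, use the unadjusted pooled rates.
So P(outcome | do(Variant K)) is just the pooled rate for Variant K: 565/1400 = 0.404.

0.40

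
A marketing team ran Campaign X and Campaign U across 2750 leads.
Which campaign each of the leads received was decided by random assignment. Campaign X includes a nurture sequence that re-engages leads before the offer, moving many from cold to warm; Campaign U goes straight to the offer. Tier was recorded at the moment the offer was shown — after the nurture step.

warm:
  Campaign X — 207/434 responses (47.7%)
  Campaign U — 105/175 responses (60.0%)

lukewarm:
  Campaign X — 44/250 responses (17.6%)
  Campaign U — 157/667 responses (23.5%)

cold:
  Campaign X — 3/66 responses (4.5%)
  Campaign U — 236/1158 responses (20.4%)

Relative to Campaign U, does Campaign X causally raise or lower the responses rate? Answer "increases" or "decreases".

increases

Campaign U is higher inside every engagement tier stratum but Campaign X is higher in aggregate. Whether to stratify depends on how engagement tier relates to the campaign.
The distribution of engagement tier is itself part of what the campaign does — it is an intermediate outcome. Holding it fixed would remove that part of the effect; the total effect is the pooled difference.
Pooled: Campaign X 33.9% vs Campaign U 24.9%; Campaign X is higher overall.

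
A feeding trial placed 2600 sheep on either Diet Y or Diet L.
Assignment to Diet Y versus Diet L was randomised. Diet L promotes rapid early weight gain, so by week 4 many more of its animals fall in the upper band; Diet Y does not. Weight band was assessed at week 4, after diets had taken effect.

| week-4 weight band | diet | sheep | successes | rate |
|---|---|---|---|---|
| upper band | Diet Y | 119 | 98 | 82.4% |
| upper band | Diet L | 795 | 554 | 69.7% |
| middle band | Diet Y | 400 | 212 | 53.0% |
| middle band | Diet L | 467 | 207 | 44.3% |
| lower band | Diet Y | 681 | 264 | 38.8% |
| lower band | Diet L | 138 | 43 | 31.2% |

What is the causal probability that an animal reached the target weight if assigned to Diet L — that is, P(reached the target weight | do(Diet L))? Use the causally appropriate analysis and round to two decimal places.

0.57

Within every week-4 weight band level Diet Y has the higher rate, yet pooled Diet L does — Simpson's reversal.
The distribution of week-4 weight band is itself part of what the diet does — it is an intermediate outcome. Holding it fixed would remove that part of the effect; the total effect is the pooled difference.
So P(outcome | do(Diet L)) is just the pooled rate for Diet L: 804/1400 = 0.574.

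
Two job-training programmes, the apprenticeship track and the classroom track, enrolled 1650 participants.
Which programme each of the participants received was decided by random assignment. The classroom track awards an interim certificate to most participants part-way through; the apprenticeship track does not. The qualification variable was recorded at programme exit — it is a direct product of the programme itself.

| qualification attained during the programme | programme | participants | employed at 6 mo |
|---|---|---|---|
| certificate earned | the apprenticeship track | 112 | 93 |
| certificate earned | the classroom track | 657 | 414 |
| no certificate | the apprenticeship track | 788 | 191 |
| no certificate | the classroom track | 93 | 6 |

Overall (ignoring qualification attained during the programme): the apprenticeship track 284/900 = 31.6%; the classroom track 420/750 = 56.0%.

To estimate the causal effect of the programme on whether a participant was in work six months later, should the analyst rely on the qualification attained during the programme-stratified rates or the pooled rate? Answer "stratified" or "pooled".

The qualification attained during the programme-specific comparison favours the apprenticeship track throughout, but the pooled figures favour the classroom track. The question is whether to condition on qualification attained during the programme.
Qualification attained during the programme lies on the pathway programme → qualification attained during the programme → outcome, so adjusting for it blocks the indirect effect. For the total causal effect of programme, use the unadjusted pooled rates.
Pooled: the apprenticeship track 31.6% vs the classroom track 56.0%; the classroom track is higher overall.

pooled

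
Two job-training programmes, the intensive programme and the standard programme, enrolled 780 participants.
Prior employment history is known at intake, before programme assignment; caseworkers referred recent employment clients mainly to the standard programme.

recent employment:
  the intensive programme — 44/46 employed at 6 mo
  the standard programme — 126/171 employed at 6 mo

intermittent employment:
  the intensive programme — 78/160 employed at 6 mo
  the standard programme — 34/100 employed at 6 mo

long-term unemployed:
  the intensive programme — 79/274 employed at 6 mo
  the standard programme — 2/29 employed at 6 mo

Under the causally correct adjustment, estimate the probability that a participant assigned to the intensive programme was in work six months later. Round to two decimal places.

Since prior employment history is a pre-existing factor (not a product of the programme) and it affects the outcome on its own, it is a confounder. The stratified rates, not the pooled rate, identify the causal effect.
Standardising the intensive programme to the population prior employment history mix: 0.278·44/46 + 0.333·78/160 + 0.388·79/274 = 0.541.

0.54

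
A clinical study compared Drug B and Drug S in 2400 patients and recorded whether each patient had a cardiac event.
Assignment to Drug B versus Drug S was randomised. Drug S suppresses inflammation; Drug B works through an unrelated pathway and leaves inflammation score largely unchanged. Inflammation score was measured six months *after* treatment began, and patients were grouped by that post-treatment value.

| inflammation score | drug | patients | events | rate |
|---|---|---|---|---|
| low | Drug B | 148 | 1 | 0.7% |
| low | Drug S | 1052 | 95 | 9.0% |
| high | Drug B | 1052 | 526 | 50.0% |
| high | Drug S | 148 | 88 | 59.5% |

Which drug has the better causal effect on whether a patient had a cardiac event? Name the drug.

Drug B is lower inside every inflammation score stratum but Drug S is lower in aggregate. Whether to stratify depends on how inflammation score relates to the drug.
The distribution of inflammation score is itself part of what the drug does — it is an intermediate outcome. Holding it fixed would remove that part of the effect; the total effect is the pooled difference.
Pooled: Drug B 43.9% vs Drug S 15.2%; Drug S is lower overall.

Drug S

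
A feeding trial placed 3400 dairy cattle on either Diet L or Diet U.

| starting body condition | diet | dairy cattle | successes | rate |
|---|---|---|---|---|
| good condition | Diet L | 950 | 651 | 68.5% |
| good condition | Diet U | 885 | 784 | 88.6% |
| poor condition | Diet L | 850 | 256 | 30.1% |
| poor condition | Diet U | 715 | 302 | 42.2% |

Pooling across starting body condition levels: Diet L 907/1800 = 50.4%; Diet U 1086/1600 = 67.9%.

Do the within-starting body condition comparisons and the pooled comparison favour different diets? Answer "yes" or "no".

no

Within each starting body condition level (good condition 68.5% vs 88.6%; poor condition 30.1% vs 42.2%), Diet U has the higher rate every time. Pooled: 50.4% vs 67.9% — Diet U has the higher rate overall. They agree.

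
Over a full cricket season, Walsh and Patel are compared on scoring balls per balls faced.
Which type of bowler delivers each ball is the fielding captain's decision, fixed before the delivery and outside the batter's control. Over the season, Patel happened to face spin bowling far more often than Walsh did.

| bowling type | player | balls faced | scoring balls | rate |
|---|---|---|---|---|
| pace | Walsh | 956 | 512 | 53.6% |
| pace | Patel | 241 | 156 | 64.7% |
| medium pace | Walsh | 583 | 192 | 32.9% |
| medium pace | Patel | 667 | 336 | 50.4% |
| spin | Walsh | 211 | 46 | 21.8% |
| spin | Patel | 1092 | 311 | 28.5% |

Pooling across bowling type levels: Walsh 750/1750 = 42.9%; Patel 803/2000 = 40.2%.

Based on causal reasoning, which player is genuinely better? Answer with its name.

Within every bowling type level Patel has the higher rate, yet pooled Walsh does — Simpson's reversal.
Bowling type is set before the player has any effect — it is not caused by the player — and it independently drives the outcome. That makes it a confounder, so the causal comparison is within bowling type levels.
Within each level — pace: 53.6% vs 64.7%; medium pace: 32.9% vs 50.4%; spin: 21.8% vs 28.5% — Patel is higher every time.

Patel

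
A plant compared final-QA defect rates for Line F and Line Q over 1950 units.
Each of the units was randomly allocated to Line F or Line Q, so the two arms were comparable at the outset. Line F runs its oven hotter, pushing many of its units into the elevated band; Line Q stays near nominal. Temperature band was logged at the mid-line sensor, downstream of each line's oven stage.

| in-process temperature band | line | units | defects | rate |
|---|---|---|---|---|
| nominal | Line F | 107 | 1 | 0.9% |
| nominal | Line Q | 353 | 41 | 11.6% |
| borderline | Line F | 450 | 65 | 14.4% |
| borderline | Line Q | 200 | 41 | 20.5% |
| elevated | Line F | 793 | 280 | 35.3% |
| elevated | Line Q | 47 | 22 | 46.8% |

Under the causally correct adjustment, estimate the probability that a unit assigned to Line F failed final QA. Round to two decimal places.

0.26

Stratifying would compare lines among units the lines themselves sorted into in-process temperature band groups — a form of selection on an intermediate. The unconditioned pooled rates give the total causal effect.
So P(outcome | do(Line F)) is just the pooled rate for Line F: 346/1350 = 0.256.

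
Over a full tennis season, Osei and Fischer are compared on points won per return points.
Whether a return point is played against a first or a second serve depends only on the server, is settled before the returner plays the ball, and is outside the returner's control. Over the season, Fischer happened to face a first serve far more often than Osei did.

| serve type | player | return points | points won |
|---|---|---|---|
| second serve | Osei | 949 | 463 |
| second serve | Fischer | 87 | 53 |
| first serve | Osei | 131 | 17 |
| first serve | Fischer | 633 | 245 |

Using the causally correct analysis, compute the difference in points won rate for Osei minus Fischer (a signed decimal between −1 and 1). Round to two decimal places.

-0.18

Serve type satisfies the back-door criterion: it is not a descendant of the player, and it blocks the spurious path from player to outcome. Adjusting for it (i.e., using the within-serve type rates) gives the causal effect.
Adjusting over the population distribution of serve type: 0.576·(0.488−0.609) + 0.424·(0.130−0.387) = -0.179.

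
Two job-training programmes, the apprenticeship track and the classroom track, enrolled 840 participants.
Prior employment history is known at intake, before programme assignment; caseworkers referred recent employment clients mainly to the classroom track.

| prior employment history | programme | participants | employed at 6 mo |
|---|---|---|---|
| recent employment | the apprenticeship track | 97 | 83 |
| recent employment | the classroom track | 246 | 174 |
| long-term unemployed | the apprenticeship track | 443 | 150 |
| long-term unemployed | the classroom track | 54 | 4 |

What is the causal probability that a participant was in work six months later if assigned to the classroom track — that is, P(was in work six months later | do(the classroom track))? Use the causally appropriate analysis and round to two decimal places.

The prior employment history-specific comparison favours the apprenticeship track throughout, but the pooled figures favour the classroom track. The question is whether to condition on prior employment history.
Since prior employment history is a pre-existing factor (not a product of the programme) and it affects the outcome on its own, it is a confounder. The stratified rates, not the pooled rate, identify the causal effect.
Standardising the classroom track to the population prior employment history mix: 0.408·174/246 + 0.592·4/54 = 0.333.

0.33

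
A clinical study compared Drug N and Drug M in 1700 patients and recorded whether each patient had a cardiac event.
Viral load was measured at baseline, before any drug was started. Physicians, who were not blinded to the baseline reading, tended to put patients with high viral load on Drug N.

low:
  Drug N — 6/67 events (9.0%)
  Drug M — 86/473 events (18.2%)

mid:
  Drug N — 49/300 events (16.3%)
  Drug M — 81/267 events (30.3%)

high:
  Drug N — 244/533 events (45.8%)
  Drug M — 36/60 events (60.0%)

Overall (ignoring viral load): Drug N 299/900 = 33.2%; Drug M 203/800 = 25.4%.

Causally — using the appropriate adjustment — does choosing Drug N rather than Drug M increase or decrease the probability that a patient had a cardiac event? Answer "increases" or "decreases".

decreases

Nothing the drug does changes viral load; the imbalance is an allocation artefact. With viral load also predicting the outcome, the pooled figure is confounded, and the within-stratum comparison is the causal one.
Within each level — low: 9.0% vs 18.2%; mid: 16.3% vs 30.3%; high: 45.8% vs 60.0% — Drug N is lower every time.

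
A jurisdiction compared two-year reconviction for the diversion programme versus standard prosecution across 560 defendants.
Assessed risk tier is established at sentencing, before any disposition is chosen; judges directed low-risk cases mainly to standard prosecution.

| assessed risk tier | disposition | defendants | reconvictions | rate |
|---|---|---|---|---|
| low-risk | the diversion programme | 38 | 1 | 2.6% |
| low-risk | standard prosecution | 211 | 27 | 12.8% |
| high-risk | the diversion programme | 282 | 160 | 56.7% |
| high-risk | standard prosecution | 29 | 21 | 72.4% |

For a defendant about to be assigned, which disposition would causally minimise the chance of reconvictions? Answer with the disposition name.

the diversion programme

the diversion programme is lower inside every assessed risk tier stratum but standard prosecution is lower in aggregate. Whether to stratify depends on how assessed risk tier relates to the disposition.
Assessed risk tier differs across dispositions for reasons unrelated to any effect of the disposition itself, and it separately predicts the outcome — a classic confounder. We must compare within assessed risk tier levels.
Within each level — low-risk: 2.6% vs 12.8%; high-risk: 56.7% vs 72.4% — the diversion programme is lower every time.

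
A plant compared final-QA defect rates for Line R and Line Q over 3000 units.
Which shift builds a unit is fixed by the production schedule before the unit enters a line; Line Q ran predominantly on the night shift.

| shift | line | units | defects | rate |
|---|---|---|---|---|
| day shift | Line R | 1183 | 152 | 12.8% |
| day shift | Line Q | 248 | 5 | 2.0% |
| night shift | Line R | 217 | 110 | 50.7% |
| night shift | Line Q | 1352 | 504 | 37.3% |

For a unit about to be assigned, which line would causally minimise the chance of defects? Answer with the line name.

The shift-specific comparison favours Line Q throughout, but the pooled figures favour Line R. The question is whether to condition on shift.
Here shift is a common cause — it drives both which line a case falls under and the outcome. The crude comparison mixes populations; the stratum-specific rates are the causally relevant ones.
Within each level — day shift: 12.8% vs 2.0%; night shift: 50.7% vs 37.3% — Line Q is lower every time.

Line Q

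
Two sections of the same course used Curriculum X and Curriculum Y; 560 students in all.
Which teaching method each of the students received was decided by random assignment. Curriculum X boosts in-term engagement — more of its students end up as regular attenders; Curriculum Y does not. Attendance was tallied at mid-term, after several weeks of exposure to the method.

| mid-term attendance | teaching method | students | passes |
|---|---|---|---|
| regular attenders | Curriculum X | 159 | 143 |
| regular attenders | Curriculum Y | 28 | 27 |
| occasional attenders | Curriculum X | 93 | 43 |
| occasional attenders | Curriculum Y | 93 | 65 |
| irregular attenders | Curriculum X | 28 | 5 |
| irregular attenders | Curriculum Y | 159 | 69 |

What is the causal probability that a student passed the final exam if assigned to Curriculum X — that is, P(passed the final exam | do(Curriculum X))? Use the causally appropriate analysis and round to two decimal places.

0.68

The distribution of mid-term attendance is itself part of what the teaching method does — it is an intermediate outcome. Holding it fixed would remove that part of the effect; the total effect is the pooled difference.
So P(outcome | do(Curriculum X)) is just the pooled rate for Curriculum X: 191/280 = 0.682.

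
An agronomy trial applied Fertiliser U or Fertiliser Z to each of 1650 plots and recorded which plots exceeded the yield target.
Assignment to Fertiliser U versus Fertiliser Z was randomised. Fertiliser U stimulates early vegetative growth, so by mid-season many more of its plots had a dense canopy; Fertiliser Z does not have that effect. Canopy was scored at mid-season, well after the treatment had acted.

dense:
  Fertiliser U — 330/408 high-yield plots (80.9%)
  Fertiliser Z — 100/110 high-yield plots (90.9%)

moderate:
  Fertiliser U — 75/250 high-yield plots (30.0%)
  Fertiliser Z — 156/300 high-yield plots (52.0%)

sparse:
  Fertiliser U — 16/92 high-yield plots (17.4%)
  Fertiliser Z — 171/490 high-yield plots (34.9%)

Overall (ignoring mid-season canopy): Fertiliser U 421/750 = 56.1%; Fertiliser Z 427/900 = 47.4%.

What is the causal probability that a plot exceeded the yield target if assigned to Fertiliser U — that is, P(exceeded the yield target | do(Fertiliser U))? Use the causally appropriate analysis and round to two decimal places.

0.56

The stratified and pooled comparisons disagree (Fertiliser Z wins within each mid-season canopy; Fertiliser U wins overall), so the answer turns on the causal role of mid-season canopy.
The distribution of mid-season canopy is itself part of what the fertiliser does — it is an intermediate outcome. Holding it fixed would remove that part of the effect; the total effect is the pooled difference.
So P(outcome | do(Fertiliser U)) is just the pooled rate for Fertiliser U: 421/750 = 0.561.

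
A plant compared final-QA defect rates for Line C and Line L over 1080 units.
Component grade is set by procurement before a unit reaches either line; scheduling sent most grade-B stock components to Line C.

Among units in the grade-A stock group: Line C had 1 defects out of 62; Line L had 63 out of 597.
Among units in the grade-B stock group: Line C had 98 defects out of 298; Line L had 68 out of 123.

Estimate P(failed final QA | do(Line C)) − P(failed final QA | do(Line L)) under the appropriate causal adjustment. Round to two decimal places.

-0.14

Within every component grade level Line C has the lower rate, yet pooled Line L does — Simpson's reversal.
Since component grade is a pre-existing factor (not a product of the line) and it affects the outcome on its own, it is a confounder. The stratified rates, not the pooled rate, identify the causal effect.
Adjusting over the population distribution of component grade: 0.610·(0.016−0.106) + 0.390·(0.329−0.553) = -0.142.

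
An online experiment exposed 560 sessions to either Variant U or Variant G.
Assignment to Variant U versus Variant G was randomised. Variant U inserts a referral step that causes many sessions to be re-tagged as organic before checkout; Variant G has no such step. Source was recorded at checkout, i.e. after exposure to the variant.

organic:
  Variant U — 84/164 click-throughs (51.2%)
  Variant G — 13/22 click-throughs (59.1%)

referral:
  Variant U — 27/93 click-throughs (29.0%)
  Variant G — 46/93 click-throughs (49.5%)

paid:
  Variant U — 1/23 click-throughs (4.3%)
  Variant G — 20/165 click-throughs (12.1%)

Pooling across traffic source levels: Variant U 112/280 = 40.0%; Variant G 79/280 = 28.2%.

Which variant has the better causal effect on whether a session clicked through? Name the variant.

Traffic source is downstream of the variant. One should not condition on a consequence of treatment, so the overall rates are the right comparison.
Pooled: Variant U 40.0% vs Variant G 28.2%; Variant U is higher overall.

Variant U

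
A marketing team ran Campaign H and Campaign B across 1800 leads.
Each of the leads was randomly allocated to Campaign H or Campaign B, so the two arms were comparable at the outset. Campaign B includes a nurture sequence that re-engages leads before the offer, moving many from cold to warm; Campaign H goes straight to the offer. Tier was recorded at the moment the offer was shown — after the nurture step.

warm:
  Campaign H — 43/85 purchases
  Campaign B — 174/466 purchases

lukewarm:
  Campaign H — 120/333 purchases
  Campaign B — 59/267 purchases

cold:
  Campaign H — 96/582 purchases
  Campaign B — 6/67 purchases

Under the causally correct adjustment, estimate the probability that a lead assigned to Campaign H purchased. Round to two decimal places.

The stratified and pooled comparisons disagree (Campaign H wins within each engagement tier; Campaign B wins overall), so the answer turns on the causal role of engagement tier.
Engagement tier lies on the pathway campaign → engagement tier → outcome, so adjusting for it blocks the indirect effect. For the total causal effect of campaign, use the unadjusted pooled rates.
So P(outcome | do(Campaign H)) is just the pooled rate for Campaign H: 259/1000 = 0.259.

0.26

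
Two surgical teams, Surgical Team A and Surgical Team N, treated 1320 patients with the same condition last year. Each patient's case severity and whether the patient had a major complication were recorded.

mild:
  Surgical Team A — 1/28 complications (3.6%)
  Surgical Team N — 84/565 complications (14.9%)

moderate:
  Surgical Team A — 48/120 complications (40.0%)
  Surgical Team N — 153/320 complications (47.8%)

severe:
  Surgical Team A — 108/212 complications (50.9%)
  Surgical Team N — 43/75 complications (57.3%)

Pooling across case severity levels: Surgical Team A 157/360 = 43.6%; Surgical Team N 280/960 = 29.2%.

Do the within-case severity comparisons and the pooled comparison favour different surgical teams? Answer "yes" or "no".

Within each case severity level (mild 3.6% vs 14.9%; moderate 40.0% vs 47.8%; severe 50.9% vs 57.3%), Surgical Team A has the lower rate every time. Pooled: 43.6% vs 29.2% — Surgical Team N has the lower rate overall. The two comparisons disagree.

yes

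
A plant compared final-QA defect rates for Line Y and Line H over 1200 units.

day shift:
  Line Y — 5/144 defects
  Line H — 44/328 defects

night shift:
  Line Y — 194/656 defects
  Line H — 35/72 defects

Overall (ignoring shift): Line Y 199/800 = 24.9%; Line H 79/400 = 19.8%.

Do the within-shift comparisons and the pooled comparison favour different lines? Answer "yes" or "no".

Within each shift level (day shift 3.5% vs 13.4%; night shift 29.6% vs 48.6%), Line Y has the lower rate every time. Pooled: 24.9% vs 19.8% — Line H has the lower rate overall. The two comparisons disagree.

yes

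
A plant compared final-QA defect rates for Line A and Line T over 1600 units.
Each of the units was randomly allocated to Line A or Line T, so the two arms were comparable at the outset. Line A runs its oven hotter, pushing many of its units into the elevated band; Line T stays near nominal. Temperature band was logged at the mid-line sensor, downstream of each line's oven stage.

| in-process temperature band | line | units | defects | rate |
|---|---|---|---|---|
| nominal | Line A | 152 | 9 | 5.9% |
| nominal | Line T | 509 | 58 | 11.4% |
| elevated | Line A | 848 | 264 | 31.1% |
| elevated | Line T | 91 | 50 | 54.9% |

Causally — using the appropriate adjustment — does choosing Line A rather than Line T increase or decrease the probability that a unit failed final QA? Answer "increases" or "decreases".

Line A is lower inside every in-process temperature band stratum but Line T is lower in aggregate. Whether to stratify depends on how in-process temperature band relates to the line.
In-process temperature band here is a post-treatment variable shaped by the line; conditioning on it would introduce bias rather than remove it. The overall comparison is the causal one.
Pooled: Line A 27.3% vs Line T 18.0%; Line T is lower overall.

increases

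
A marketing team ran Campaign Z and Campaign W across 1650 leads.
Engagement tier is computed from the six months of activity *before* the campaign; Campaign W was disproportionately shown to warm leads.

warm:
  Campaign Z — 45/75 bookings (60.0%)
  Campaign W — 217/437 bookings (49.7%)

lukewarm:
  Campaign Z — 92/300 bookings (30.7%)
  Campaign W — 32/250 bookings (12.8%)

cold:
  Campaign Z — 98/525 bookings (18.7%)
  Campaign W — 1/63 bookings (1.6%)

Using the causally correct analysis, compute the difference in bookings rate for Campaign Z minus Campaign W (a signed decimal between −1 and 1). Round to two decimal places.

+0.15

The engagement tier-specific comparison favours Campaign Z throughout, but the pooled figures favour Campaign W. The question is whether to condition on engagement tier.
Engagement tier is set before the campaign has any effect — it is not caused by the campaign — and it independently drives the outcome. That makes it a confounder, so the causal comparison is within engagement tier levels.
Adjusting over the population distribution of engagement tier: 0.310·(0.600−0.497) + 0.333·(0.307−0.128) + 0.356·(0.187−0.016) = +0.153.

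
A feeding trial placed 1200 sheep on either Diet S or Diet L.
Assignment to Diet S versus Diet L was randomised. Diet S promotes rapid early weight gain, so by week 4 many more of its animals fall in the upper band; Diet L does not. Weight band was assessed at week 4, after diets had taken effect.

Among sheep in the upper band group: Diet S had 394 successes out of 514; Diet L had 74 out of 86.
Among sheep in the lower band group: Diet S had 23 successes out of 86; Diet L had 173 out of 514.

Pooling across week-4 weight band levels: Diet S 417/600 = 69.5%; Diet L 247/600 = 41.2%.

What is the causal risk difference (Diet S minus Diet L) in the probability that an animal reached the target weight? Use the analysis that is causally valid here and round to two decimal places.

The week-4 weight band-specific comparison favours Diet L throughout, but the pooled figures favour Diet S. The question is whether to condition on week-4 weight band.
Stratifying would compare diets among sheep the diets themselves sorted into week-4 weight band groups — a form of selection on an intermediate. The unconditioned pooled rates give the total causal effect.
The causal difference is the pooled difference: 0.695 − 0.412 = +0.283.

+0.28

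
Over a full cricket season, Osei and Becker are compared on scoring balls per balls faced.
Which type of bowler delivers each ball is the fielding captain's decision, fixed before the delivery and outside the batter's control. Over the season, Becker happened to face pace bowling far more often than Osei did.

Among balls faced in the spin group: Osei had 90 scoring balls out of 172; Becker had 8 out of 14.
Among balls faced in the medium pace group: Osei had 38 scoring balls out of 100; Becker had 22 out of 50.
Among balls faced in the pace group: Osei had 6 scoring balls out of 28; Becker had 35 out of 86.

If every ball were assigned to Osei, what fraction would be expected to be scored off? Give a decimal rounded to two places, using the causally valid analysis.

Bowling type is set before the player has any effect — it is not caused by the player — and it independently drives the outcome. That makes it a confounder, so the causal comparison is within bowling type levels.
Standardising Osei to the population bowling type mix: 0.413·90/172 + 0.333·38/100 + 0.253·6/28 = 0.397.

0.40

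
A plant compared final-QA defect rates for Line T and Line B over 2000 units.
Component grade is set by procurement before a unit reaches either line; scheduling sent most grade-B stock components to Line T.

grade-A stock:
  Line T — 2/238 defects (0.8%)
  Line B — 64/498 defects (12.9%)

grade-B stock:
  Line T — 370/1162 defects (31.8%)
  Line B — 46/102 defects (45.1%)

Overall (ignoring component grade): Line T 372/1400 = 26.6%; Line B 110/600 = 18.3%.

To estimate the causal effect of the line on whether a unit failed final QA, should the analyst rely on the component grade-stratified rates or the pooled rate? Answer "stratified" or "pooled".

stratified

Here component grade is a common cause — it drives both which line a case falls under and the outcome. The crude comparison mixes populations; the stratum-specific rates are the causally relevant ones.
Within each level — grade-A stock: 0.8% vs 12.9%; grade-B stock: 31.8% vs 45.1% — Line T is lower every time.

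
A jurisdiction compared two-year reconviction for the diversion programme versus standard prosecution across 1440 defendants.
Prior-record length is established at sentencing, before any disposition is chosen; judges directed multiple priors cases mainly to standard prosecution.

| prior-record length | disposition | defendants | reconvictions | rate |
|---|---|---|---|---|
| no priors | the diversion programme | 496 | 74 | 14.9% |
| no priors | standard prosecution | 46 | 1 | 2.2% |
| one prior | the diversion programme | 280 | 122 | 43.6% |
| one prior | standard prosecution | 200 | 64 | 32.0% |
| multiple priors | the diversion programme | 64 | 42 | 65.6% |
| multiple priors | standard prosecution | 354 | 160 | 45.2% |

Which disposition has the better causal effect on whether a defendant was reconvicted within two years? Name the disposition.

The stratified and pooled comparisons disagree (standard prosecution wins within each prior-record length; the diversion programme wins overall), so the answer turns on the causal role of prior-record length.
Prior-record length differs across dispositions for reasons unrelated to any effect of the disposition itself, and it separately predicts the outcome — a classic confounder. We must compare within prior-record length levels.
Within each level — no priors: 14.9% vs 2.2%; one prior: 43.6% vs 32.0%; multiple priors: 65.6% vs 45.2% — standard prosecution is lower every time.

standard prosecution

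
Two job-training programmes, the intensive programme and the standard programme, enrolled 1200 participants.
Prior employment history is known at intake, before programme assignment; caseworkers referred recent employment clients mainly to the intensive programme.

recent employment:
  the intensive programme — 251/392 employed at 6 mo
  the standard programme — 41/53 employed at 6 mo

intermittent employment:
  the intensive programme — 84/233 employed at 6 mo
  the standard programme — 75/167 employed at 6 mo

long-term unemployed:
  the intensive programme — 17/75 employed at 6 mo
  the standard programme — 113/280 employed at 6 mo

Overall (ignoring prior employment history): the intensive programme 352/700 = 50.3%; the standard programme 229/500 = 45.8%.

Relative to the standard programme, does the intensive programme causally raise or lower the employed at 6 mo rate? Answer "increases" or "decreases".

The stratified and pooled comparisons disagree (the standard programme wins within each prior employment history; the intensive programme wins overall), so the answer turns on the causal role of prior employment history.
Since prior employment history is a pre-existing factor (not a product of the programme) and it affects the outcome on its own, it is a confounder. The stratified rates, not the pooled rate, identify the causal effect.
Within each level — recent employment: 64.0% vs 77.4%; intermittent employment: 36.1% vs 44.9%; long-term unemployed: 22.7% vs 40.4% — the standard programme is higher every time.

decreases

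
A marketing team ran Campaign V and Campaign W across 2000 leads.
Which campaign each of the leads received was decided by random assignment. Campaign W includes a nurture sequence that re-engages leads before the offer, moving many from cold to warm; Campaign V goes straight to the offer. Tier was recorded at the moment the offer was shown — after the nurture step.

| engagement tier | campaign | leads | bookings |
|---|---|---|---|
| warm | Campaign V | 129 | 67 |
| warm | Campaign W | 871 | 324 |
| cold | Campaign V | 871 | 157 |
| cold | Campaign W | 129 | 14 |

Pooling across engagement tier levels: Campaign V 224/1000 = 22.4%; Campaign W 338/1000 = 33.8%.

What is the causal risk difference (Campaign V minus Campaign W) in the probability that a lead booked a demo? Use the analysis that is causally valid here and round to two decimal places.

The distribution of engagement tier is itself part of what the campaign does — it is an intermediate outcome. Holding it fixed would remove that part of the effect; the total effect is the pooled difference.
The causal difference is the pooled difference: 0.224 − 0.338 = -0.114.

-0.11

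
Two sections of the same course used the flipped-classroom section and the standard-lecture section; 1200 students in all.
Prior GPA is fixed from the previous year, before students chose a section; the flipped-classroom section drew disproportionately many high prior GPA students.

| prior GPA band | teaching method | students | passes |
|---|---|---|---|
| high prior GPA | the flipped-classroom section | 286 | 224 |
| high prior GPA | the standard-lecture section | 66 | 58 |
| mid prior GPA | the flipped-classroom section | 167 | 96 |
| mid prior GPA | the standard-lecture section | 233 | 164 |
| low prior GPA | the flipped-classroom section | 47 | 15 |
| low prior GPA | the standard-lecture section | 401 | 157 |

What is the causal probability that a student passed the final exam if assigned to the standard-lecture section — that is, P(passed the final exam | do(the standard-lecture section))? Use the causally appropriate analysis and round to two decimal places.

Prior GPA band satisfies the back-door criterion: it is not a descendant of the teaching method, and it blocks the spurious path from teaching method to outcome. Adjusting for it (i.e., using the within-prior GPA band rates) gives the causal effect.
Standardising the standard-lecture section to the population prior GPA band mix: 0.293·58/66 + 0.333·164/233 + 0.373·157/401 = 0.639.

0.64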